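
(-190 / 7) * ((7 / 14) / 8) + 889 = 49689 / 56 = 887.30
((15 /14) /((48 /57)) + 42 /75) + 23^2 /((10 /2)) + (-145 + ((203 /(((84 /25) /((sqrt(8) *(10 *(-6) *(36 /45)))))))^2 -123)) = 376767101941 /5600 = 67279839.63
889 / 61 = 14.57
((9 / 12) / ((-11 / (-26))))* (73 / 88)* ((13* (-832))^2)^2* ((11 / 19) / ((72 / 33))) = 101466564752703488 / 19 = 5340345513300183.58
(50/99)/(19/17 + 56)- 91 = -90.99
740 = 740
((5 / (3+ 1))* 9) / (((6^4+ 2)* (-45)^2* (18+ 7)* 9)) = 1 / 52569000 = 0.00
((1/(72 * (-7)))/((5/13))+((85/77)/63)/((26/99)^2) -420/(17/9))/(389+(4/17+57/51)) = -11256171293/19782977760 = -0.57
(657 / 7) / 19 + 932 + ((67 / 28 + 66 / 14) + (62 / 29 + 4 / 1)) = 14659453 / 15428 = 950.18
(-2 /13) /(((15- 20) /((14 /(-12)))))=-0.04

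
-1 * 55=-55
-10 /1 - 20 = -30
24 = 24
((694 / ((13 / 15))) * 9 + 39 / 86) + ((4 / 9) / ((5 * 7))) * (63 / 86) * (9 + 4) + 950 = 45600411 / 5590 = 8157.50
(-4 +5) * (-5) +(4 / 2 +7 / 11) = -26 / 11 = -2.36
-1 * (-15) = 15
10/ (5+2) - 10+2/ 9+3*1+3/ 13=-4192/ 819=-5.12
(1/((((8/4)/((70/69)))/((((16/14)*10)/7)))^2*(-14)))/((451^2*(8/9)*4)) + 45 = 1660792553615/36906501247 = 45.00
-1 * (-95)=95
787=787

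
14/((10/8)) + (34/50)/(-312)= 11.20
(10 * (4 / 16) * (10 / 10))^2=25 / 4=6.25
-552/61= -9.05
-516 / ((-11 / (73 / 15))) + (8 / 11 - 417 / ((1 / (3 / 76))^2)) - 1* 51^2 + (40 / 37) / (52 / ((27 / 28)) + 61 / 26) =-2372.61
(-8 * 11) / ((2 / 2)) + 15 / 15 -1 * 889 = -976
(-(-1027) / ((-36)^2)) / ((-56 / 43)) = -44161 / 72576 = -0.61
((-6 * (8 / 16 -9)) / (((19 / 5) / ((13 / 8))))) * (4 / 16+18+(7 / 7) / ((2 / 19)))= 367965 / 608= 605.21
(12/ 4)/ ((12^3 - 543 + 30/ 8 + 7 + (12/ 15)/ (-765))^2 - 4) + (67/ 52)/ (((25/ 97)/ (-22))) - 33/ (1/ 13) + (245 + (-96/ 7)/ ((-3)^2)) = -192869644715616878227/ 652673947480777950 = -295.51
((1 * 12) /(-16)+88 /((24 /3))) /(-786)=-41 /3144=-0.01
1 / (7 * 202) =1 / 1414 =0.00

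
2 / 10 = 1 / 5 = 0.20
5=5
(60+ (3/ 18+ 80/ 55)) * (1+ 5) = 4067/ 11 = 369.73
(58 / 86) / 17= 29 / 731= 0.04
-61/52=-1.17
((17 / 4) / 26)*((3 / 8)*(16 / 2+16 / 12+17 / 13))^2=2.60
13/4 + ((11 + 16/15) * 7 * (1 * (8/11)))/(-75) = 120331/49500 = 2.43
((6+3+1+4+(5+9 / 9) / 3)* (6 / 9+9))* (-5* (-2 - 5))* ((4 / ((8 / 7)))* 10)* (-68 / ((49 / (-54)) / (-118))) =-1675411200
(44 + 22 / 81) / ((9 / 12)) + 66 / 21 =105754 / 1701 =62.17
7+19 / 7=68 / 7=9.71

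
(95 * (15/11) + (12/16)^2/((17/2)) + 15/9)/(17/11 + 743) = 0.18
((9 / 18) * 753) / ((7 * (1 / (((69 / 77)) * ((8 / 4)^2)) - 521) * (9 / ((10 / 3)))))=-115460 / 3018099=-0.04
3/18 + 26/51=23/34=0.68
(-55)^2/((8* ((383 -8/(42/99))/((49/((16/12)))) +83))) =3112725/764824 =4.07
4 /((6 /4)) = 8 /3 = 2.67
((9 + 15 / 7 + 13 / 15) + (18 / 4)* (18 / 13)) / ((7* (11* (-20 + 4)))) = -12449 / 840840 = -0.01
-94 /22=-47 /11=-4.27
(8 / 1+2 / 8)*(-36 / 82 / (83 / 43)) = -12771 / 6806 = -1.88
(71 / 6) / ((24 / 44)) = 781 / 36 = 21.69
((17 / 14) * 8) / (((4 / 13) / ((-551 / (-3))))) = 121771 / 21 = 5798.62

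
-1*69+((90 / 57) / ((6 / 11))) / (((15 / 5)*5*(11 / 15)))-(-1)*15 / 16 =-20611 / 304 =-67.80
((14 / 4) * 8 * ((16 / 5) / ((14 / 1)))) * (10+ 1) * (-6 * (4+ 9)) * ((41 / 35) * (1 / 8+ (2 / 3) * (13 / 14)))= -4786.12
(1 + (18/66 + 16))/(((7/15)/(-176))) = -45600/7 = -6514.29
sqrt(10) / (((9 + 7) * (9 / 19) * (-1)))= -19 * sqrt(10) / 144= -0.42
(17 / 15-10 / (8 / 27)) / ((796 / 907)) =-1774999 / 47760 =-37.16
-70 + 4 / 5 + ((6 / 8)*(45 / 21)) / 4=-38527 / 560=-68.80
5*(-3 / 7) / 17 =-15 / 119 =-0.13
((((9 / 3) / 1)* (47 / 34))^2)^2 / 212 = 395254161 / 283303232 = 1.40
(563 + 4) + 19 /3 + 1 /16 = 27523 /48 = 573.40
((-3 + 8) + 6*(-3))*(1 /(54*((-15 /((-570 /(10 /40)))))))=-988 /27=-36.59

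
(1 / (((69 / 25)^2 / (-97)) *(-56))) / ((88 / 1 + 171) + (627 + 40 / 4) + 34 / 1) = 12125 / 49590576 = 0.00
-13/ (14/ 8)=-52/ 7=-7.43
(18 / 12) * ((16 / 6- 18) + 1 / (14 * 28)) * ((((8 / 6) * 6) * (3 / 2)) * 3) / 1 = -162261 / 196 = -827.86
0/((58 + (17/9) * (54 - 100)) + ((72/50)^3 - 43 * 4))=0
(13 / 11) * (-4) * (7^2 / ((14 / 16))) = -2912 / 11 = -264.73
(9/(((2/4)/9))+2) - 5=159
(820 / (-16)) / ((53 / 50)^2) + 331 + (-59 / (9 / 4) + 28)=7259830 / 25281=287.17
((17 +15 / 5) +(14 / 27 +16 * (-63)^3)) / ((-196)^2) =-54009875 / 518616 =-104.14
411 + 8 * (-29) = 179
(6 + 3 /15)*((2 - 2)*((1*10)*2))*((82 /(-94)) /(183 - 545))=0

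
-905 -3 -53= -961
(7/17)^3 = 343/4913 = 0.07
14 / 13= 1.08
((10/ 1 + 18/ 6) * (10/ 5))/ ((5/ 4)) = 104/ 5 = 20.80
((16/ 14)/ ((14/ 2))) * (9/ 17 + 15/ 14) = 1524/ 5831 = 0.26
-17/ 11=-1.55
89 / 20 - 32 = -551 / 20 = -27.55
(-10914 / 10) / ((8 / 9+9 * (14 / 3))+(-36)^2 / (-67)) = -3290571 / 70990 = -46.35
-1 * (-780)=780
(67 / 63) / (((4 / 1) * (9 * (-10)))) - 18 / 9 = -45427 / 22680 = -2.00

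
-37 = -37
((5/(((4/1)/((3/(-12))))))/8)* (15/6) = -25/256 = -0.10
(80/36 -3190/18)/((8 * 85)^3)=-7/12577280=-0.00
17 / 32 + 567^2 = 10287665 / 32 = 321489.53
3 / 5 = 0.60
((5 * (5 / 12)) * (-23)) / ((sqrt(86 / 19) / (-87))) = 16675 * sqrt(1634) / 344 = 1959.45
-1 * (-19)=19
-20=-20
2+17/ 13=43/ 13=3.31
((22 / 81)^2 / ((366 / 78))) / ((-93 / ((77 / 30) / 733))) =-242242 / 409239980235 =-0.00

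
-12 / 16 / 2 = -3 / 8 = -0.38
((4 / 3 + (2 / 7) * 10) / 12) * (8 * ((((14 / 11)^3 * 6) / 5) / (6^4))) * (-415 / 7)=-9296 / 29403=-0.32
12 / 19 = 0.63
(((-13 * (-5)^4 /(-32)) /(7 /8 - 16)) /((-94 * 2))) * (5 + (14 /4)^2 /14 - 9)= -203125 /727936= -0.28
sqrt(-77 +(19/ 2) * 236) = sqrt(2165) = 46.53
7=7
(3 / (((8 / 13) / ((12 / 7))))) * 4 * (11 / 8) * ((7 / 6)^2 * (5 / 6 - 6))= -323.24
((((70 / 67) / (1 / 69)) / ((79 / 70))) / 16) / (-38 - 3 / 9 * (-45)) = -3675 / 21172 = -0.17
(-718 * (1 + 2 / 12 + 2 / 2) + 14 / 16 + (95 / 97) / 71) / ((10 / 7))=-359780575 / 330576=-1088.34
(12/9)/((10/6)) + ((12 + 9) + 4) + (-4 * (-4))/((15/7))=499/15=33.27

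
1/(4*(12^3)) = 0.00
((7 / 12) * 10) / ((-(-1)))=35 / 6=5.83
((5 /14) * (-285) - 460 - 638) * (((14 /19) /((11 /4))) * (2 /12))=-1018 /19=-53.58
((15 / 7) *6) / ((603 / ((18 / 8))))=45 / 938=0.05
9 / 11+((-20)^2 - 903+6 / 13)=-71746 / 143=-501.72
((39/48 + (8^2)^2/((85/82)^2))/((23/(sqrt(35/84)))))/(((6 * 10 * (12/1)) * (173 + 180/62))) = 1951928237 * sqrt(15)/8947606464000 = 0.00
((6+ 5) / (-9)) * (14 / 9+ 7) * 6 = -1694 / 27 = -62.74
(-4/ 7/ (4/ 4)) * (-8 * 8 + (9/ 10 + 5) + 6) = 1042/ 35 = 29.77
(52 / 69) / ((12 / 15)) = 65 / 69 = 0.94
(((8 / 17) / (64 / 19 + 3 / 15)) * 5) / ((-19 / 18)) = -0.62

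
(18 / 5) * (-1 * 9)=-162 / 5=-32.40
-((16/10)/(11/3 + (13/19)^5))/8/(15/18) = -22284891/354387100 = -0.06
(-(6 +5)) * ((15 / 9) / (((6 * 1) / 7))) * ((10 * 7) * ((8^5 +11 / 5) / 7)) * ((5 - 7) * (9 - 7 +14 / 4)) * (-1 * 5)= -1156514975 / 3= -385504991.67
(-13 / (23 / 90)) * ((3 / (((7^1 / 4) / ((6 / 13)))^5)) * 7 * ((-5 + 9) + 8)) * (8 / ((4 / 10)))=-515978035200 / 1577224103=-327.14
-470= -470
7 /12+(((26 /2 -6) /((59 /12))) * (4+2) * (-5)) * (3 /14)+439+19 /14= 2139941 /4956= 431.79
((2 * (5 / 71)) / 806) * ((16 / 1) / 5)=16 / 28613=0.00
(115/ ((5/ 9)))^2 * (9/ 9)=42849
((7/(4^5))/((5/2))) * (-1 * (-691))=4837/2560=1.89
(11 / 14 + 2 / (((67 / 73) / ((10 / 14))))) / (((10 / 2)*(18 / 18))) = 2197 / 4690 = 0.47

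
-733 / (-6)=733 / 6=122.17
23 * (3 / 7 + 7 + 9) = 2645 / 7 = 377.86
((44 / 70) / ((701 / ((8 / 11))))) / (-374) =-0.00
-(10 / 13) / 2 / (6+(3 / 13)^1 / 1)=-5 / 81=-0.06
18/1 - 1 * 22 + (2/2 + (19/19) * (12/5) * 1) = -3/5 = -0.60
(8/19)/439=8/8341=0.00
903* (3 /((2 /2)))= 2709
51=51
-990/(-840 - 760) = 99/160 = 0.62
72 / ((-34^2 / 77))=-1386 / 289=-4.80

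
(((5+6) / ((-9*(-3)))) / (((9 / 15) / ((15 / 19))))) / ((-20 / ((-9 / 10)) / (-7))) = -77 / 456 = -0.17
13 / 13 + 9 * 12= 109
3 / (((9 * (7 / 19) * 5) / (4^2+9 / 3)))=361 / 105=3.44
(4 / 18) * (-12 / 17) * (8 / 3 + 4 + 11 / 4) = -226 / 153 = -1.48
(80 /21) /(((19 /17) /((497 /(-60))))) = -28.23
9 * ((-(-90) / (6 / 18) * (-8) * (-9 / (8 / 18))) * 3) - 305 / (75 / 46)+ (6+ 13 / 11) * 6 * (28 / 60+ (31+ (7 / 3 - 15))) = 194964502 / 165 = 1181603.04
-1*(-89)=89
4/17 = 0.24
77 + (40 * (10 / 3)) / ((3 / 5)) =2693 / 9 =299.22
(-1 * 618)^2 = 381924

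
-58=-58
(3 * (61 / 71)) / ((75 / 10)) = 122 / 355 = 0.34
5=5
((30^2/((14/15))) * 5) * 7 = 33750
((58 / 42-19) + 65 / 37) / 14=-12325 / 10878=-1.13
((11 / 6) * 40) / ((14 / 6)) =220 / 7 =31.43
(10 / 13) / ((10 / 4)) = 4 / 13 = 0.31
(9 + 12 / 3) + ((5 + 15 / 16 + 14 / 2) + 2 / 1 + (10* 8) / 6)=1981 / 48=41.27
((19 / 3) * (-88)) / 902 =-76 / 123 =-0.62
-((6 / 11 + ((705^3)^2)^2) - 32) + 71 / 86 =-14261346778383299154065091754394500713 / 946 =-15075419427466489592034980000000000.00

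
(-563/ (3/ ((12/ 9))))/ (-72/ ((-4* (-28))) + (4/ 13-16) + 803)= -409864/ 1288557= -0.32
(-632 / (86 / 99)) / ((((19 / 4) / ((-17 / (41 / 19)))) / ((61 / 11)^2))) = 719611632 / 19393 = 37106.77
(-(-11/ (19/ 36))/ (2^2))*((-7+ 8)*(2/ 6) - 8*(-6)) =251.84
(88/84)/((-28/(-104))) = 572/147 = 3.89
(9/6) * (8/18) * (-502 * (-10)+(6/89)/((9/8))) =2680712/801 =3346.71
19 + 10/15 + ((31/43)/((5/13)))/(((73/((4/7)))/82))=6878587/329595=20.87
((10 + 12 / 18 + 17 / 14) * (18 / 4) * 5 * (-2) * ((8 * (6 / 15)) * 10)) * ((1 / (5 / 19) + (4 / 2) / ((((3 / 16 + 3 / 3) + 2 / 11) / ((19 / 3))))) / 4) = -94165292 / 1687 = -55818.19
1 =1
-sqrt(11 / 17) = -sqrt(187) / 17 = -0.80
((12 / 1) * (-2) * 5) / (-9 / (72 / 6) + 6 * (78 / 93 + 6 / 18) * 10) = -14880 / 8627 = -1.72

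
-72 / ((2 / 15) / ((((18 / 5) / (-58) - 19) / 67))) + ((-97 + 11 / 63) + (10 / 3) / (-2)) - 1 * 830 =-94849529 / 122409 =-774.86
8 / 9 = 0.89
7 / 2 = 3.50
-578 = -578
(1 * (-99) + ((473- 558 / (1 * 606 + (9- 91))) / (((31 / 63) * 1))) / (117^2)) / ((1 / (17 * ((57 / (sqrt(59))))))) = -394750286207 * sqrt(59) / 242953386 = -12480.31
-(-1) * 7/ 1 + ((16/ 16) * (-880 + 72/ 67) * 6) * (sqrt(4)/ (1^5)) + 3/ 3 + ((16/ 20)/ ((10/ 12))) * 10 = -3527384/ 335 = -10529.50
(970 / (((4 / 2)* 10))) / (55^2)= 0.02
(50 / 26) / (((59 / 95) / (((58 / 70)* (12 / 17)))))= 1.81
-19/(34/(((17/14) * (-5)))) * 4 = 95/7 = 13.57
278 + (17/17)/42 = 11677/42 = 278.02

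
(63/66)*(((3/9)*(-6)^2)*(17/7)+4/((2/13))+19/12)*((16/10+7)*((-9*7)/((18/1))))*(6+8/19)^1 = -17498033/1672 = -10465.33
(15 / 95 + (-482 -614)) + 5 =-20726 / 19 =-1090.84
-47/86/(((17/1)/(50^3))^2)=-367187500000/12427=-29547557.74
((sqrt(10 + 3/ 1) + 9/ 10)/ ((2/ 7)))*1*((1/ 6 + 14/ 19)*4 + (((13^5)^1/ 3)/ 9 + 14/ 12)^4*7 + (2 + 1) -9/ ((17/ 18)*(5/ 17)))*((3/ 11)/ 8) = 1415970116074606897338966719/ 52655961600 + 1415970116074606897338966719*sqrt(13)/ 47390365440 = 134620737849681331.23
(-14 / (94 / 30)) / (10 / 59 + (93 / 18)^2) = -446040 / 2681773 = -0.17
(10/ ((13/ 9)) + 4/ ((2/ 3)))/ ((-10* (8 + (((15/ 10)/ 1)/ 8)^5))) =-88080384/ 545275315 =-0.16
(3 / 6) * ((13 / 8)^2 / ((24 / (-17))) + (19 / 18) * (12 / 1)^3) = 2798791 / 3072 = 911.06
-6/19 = -0.32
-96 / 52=-24 / 13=-1.85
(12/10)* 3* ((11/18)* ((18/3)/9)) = 1.47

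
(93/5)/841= 93/4205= 0.02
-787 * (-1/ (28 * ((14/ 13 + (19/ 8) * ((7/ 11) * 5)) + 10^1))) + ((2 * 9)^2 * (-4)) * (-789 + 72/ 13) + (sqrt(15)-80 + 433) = sqrt(15) + 1970342679497/ 1939847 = 1015724.54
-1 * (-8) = 8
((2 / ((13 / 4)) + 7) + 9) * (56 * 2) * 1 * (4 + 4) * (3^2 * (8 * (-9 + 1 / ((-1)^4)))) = -111476736 / 13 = -8575133.54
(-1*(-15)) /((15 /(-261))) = -261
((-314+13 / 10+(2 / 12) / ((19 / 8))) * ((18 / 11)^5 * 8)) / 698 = -42.04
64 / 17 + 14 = 302 / 17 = 17.76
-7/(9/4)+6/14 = -169/63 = -2.68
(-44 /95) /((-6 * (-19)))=-22 /5415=-0.00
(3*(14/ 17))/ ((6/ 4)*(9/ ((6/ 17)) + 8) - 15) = 56/ 799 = 0.07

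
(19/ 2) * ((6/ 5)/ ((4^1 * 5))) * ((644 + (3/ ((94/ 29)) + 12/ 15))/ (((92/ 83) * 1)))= 1435815921/ 4324000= 332.06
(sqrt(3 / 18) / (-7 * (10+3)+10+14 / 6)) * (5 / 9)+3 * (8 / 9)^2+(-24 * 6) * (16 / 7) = -61760 / 189 - 5 * sqrt(6) / 4248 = -326.78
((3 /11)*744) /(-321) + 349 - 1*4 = 405321 /1177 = 344.37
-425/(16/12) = -1275/4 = -318.75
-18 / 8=-9 / 4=-2.25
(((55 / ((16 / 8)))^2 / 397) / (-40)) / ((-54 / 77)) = 46585 / 686016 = 0.07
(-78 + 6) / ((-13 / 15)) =1080 / 13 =83.08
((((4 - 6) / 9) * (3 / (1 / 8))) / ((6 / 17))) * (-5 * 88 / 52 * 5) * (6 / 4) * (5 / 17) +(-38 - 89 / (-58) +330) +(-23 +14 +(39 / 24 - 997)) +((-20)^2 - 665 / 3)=-755375 / 3016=-250.46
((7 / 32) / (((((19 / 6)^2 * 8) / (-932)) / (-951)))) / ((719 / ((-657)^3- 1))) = -1979443463215113 / 2076472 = -953272407.82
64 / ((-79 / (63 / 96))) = -42 / 79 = -0.53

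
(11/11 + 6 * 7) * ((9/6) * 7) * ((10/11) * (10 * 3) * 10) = 1354500/11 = 123136.36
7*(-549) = -3843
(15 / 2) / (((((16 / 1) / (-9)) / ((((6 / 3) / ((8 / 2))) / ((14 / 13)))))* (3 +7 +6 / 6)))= -1755 / 9856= -0.18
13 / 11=1.18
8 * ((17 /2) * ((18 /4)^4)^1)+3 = 27887.25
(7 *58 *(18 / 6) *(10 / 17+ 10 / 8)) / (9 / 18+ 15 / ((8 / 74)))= 152250 / 9469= 16.08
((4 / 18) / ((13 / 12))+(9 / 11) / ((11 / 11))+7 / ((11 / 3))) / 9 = 1258 / 3861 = 0.33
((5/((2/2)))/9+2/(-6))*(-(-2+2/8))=7/18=0.39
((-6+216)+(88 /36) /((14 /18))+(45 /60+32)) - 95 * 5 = -6415 /28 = -229.11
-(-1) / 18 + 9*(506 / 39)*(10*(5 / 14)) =417.09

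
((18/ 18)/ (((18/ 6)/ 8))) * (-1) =-8/ 3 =-2.67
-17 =-17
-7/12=-0.58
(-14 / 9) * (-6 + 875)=-12166 / 9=-1351.78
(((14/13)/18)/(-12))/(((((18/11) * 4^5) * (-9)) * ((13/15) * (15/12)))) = 77/252315648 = 0.00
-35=-35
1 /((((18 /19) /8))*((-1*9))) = -76 /81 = -0.94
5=5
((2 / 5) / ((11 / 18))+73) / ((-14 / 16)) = -32408 / 385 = -84.18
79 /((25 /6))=474 /25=18.96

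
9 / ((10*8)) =9 / 80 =0.11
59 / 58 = 1.02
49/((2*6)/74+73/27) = 6993/409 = 17.10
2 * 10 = 20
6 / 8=3 / 4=0.75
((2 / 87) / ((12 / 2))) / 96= 1 / 25056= 0.00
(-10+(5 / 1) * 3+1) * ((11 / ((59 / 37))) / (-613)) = -2442 / 36167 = -0.07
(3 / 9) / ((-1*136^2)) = -1 / 55488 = -0.00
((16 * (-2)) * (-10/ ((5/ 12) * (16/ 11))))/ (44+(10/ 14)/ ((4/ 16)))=462/ 41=11.27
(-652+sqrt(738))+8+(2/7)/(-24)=-616.85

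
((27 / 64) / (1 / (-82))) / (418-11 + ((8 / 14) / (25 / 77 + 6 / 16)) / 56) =-0.08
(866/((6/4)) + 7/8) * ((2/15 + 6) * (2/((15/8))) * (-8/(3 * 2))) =-10213472/2025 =-5043.69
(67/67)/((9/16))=16/9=1.78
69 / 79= 0.87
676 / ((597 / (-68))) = -45968 / 597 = -77.00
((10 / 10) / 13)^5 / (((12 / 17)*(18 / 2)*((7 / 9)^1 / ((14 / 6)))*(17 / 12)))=1 / 1113879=0.00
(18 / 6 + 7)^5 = 100000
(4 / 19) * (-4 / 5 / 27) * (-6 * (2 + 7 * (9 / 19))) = 0.20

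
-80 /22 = -3.64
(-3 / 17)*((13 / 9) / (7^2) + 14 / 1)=-6187 / 2499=-2.48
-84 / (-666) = 0.13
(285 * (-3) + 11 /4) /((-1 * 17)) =3409 /68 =50.13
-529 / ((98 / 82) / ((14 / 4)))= -1549.21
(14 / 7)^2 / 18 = 2 / 9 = 0.22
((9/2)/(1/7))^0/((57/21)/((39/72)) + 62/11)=0.09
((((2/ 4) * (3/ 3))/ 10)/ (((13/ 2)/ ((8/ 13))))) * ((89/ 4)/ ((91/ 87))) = 0.10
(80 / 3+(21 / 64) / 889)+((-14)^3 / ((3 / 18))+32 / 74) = -14829503155 / 902208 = -16436.90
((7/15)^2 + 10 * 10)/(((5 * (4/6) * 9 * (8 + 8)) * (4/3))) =22549/144000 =0.16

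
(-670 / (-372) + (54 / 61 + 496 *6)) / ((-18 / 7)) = -236573225 / 204228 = -1158.38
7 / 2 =3.50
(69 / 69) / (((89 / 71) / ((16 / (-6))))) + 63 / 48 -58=-251257 / 4272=-58.81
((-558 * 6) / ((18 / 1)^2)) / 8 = -31 / 24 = -1.29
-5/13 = -0.38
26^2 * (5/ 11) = 3380/ 11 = 307.27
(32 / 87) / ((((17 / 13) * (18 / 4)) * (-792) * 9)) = -104 / 11860101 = -0.00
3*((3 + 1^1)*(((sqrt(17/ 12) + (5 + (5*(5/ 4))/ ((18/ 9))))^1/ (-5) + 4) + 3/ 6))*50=1725- 20*sqrt(51)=1582.17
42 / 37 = 1.14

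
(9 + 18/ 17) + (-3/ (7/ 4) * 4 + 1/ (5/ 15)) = 738/ 119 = 6.20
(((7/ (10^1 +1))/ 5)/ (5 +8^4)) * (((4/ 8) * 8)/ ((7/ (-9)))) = -12/ 75185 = -0.00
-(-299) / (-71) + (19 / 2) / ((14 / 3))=-4325 / 1988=-2.18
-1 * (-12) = 12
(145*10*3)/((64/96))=6525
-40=-40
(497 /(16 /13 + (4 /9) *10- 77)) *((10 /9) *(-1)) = 12922 /1669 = 7.74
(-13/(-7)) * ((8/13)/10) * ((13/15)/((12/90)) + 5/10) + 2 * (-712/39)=-6964/195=-35.71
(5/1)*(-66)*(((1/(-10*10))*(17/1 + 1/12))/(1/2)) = 451/4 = 112.75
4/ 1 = 4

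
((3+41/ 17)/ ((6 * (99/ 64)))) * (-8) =-23552/ 5049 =-4.66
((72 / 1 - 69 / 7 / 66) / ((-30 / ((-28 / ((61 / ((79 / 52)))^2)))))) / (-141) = -13811333 / 46816550352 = -0.00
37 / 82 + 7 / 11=981 / 902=1.09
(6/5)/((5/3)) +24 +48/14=4926/175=28.15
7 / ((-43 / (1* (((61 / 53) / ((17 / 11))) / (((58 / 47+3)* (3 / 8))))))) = -1766072 / 23129571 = -0.08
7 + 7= 14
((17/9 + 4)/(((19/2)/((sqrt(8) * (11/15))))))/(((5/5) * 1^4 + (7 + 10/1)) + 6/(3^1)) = 0.06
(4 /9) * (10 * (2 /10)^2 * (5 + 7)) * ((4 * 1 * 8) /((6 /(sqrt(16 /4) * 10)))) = 2048 /9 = 227.56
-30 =-30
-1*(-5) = 5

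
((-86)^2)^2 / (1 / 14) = 765811424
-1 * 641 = -641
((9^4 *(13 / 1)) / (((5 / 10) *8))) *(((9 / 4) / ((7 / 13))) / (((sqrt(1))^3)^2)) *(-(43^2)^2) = -34117175862081 / 112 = -304617641625.72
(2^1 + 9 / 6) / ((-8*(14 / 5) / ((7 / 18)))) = -0.06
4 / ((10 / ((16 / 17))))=32 / 85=0.38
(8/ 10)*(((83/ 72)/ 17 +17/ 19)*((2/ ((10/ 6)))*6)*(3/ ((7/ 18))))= 483516/ 11305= 42.77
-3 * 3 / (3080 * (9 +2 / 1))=-9 / 33880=-0.00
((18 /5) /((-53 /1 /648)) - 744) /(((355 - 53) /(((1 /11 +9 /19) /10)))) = -560028 /3801425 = -0.15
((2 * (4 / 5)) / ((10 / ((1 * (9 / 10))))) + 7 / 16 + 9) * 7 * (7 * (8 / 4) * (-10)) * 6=-2816961 / 50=-56339.22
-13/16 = -0.81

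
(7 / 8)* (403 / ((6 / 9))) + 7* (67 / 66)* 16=339311 / 528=642.63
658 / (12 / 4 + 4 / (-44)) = 3619 / 16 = 226.19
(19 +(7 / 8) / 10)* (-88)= -16797 / 10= -1679.70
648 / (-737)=-648 / 737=-0.88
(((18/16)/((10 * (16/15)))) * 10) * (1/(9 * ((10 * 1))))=0.01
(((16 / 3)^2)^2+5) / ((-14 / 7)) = -65941 / 162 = -407.04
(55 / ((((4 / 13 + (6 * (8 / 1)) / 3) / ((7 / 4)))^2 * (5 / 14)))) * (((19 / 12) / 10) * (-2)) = -0.56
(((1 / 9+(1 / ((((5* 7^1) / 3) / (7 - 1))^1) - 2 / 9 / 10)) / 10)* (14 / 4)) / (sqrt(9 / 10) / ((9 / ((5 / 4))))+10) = 608 / 28795 - 38* sqrt(10) / 431925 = 0.02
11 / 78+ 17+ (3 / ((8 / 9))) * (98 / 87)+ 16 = 167129 / 4524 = 36.94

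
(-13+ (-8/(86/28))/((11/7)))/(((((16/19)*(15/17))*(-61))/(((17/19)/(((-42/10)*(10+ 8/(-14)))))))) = -667879/91406304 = -0.01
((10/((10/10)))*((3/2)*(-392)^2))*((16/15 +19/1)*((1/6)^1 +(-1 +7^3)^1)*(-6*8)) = -759657038336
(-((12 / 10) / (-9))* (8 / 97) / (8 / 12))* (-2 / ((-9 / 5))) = 16 / 873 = 0.02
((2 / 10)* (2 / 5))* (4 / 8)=1 / 25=0.04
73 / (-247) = -0.30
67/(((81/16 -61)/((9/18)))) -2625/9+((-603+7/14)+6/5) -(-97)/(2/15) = -445886/2685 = -166.07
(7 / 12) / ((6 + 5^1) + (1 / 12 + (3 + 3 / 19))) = 133 / 3247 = 0.04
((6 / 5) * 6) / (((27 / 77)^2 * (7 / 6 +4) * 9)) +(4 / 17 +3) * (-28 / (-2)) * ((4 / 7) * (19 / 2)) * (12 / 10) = 189733984 / 640305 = 296.32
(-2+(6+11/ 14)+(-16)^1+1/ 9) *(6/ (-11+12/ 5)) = 6995/ 903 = 7.75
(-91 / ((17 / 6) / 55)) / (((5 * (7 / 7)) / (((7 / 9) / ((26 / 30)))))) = -5390 / 17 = -317.06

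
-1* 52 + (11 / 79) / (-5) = -20551 / 395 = -52.03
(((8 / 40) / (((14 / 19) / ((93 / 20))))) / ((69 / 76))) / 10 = 11191 / 80500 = 0.14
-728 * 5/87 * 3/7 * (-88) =45760/29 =1577.93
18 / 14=9 / 7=1.29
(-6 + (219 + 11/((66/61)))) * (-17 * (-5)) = 113815/6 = 18969.17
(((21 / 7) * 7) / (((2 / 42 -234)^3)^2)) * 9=16209796869 / 14063084452067724991009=0.00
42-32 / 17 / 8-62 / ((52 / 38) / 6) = -50848 / 221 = -230.08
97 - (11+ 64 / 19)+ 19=1931 / 19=101.63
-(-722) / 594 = 1.22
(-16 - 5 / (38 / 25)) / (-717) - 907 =-24711389 / 27246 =-906.97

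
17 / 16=1.06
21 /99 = 7 /33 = 0.21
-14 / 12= -7 / 6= -1.17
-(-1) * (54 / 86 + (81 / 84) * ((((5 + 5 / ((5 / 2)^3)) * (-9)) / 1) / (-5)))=212031 / 21500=9.86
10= 10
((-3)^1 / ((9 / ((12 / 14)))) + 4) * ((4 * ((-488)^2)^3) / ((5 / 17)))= 23878178405154291712 / 35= 682233668718694048.91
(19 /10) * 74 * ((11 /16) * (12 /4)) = 23199 /80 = 289.99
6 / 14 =3 / 7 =0.43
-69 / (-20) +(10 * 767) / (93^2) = 750181 / 172980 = 4.34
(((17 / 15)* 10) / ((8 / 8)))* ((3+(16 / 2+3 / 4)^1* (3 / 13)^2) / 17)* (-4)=-1562 / 169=-9.24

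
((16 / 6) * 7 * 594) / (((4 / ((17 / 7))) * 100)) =1683 / 25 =67.32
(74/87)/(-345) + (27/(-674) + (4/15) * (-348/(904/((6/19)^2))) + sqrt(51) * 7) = -43541536769/825246877230 + 7 * sqrt(51) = 49.94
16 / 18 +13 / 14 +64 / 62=11131 / 3906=2.85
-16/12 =-4/3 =-1.33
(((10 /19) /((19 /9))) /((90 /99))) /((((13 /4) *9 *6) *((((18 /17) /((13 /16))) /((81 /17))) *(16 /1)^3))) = 33 /23658496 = 0.00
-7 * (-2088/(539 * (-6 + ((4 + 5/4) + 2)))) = 8352/385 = 21.69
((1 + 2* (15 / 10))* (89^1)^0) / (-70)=-2 / 35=-0.06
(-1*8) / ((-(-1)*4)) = -2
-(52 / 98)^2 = -676 / 2401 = -0.28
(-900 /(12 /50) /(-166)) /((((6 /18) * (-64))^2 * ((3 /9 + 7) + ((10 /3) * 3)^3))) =50625 /1027383296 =0.00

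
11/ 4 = 2.75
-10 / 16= -5 / 8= -0.62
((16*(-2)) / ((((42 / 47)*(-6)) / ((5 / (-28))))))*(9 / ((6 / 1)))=-235 / 147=-1.60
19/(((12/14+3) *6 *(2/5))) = 665/324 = 2.05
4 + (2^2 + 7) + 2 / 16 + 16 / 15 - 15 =143 / 120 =1.19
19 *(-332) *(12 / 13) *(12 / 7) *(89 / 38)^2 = -94671792 / 1729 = -54755.23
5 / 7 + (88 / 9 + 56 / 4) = 1543 / 63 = 24.49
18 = 18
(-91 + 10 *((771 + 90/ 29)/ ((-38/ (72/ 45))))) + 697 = 280.06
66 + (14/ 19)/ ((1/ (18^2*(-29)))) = -130290/ 19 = -6857.37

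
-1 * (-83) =83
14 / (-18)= -7 / 9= -0.78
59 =59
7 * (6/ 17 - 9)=-1029/ 17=-60.53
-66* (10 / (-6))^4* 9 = -13750 / 3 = -4583.33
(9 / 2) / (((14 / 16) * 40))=9 / 70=0.13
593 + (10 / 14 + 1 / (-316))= 1313289 / 2212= 593.71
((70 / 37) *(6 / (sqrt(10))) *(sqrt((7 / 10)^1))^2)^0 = 1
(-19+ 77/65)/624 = -193/6760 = -0.03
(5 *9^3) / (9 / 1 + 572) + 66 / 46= 103008 / 13363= 7.71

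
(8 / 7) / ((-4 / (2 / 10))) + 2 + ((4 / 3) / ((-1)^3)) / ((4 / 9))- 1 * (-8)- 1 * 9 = -72 / 35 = -2.06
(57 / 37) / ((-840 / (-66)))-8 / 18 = -15077 / 46620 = -0.32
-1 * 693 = -693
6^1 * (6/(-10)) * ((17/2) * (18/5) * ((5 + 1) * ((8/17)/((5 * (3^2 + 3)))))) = -648/125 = -5.18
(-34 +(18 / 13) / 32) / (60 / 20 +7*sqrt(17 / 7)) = 21189 / 22880-7063*sqrt(119) / 22880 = -2.44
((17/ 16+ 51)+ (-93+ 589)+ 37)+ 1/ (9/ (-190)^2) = 661849/ 144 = 4596.17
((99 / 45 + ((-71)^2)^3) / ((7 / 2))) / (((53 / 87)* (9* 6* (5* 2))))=9287270584432 / 83475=111258108.23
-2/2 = -1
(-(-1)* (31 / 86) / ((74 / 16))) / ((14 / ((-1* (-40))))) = 0.22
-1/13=-0.08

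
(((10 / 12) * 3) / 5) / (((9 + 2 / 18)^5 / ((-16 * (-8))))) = 118098 / 115856201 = 0.00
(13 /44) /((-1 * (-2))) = 13 /88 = 0.15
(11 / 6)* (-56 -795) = -9361 / 6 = -1560.17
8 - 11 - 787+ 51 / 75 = -19733 / 25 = -789.32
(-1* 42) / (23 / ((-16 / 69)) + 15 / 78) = 0.42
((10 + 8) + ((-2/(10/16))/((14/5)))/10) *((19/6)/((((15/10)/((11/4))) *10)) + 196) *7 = 22150697/900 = 24611.89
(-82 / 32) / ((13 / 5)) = -205 / 208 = -0.99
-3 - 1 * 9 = -12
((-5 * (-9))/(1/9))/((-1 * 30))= -27/2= -13.50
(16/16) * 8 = 8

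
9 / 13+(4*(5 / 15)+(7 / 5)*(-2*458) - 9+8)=-249868 / 195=-1281.37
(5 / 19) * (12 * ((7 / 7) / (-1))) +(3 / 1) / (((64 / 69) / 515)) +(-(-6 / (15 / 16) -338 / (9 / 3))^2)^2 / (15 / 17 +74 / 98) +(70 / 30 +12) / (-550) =2576619478761771587 / 20991960000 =122743158.75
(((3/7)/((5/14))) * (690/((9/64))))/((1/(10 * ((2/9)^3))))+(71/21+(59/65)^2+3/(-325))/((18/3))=27892168817/43120350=646.84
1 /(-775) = -0.00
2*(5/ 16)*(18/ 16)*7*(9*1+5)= 68.91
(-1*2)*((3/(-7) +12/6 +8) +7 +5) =-302/7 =-43.14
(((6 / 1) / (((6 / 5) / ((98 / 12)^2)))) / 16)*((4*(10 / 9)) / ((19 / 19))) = 60025 / 648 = 92.63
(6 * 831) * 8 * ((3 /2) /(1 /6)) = 358992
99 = 99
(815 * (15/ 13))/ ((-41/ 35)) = -427875/ 533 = -802.77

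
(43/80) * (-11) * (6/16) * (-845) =239811/128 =1873.52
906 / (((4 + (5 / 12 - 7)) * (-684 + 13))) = 10872 / 20801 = 0.52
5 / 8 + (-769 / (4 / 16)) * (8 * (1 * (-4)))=787461 / 8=98432.62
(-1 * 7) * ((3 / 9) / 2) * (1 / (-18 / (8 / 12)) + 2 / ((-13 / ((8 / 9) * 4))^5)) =6153886585 / 131546882142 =0.05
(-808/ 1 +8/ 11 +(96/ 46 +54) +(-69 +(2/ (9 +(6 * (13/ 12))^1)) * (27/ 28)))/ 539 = -1.52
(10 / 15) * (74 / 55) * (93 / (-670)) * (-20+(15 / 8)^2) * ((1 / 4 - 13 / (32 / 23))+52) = 332289341 / 3773440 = 88.06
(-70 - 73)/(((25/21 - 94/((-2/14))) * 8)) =-0.03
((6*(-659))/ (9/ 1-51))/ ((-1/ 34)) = -22406/ 7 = -3200.86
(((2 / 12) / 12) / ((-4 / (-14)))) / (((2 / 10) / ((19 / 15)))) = 133 / 432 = 0.31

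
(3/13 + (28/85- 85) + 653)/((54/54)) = 628259/1105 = 568.56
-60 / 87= -20 / 29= -0.69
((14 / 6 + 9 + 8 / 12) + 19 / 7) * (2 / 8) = 103 / 28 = 3.68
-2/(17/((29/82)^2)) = -841/57154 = -0.01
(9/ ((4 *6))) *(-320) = -120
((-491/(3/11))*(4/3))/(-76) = 5401/171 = 31.58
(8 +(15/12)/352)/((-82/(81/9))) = -101421/115456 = -0.88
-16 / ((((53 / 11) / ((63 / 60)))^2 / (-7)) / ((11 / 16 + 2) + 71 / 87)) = 607230393 / 32584400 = 18.64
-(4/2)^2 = -4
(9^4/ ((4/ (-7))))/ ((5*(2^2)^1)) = -45927/ 80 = -574.09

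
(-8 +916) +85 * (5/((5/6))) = 1418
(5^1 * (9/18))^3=125/8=15.62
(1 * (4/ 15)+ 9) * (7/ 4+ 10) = 6533/ 60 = 108.88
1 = 1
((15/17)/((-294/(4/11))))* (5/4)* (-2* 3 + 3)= 0.00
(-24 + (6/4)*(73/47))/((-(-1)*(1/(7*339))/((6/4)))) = -77135.12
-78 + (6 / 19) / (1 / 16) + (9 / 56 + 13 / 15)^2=-963810989 / 13406400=-71.89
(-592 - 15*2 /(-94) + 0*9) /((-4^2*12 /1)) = 27809 /9024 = 3.08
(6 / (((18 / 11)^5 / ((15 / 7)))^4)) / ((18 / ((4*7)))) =420468746832850005750625 / 40487453909480137165111296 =0.01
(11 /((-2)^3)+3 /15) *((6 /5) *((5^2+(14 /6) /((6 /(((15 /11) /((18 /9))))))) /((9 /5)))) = -31349 /1584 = -19.79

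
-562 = -562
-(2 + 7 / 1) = -9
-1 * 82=-82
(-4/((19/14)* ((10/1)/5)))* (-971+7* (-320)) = 4732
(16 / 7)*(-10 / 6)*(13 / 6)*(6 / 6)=-520 / 63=-8.25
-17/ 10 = -1.70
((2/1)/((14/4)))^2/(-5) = -16/245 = -0.07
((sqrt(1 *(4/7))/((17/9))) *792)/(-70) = -7128 *sqrt(7)/4165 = -4.53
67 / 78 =0.86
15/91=0.16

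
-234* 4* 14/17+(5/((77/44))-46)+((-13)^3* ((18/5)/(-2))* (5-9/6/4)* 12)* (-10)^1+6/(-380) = -2195616.98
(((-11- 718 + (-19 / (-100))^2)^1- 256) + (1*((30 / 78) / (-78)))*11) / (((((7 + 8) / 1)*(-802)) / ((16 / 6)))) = 4994041973 / 22872037500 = 0.22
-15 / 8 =-1.88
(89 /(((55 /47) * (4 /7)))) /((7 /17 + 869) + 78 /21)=3484439 /22858440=0.15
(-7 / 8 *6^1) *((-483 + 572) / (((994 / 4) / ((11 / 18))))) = -979 / 852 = -1.15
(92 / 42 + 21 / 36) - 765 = -64027 / 84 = -762.23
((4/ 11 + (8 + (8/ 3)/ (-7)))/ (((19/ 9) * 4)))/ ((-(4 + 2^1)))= -461/ 2926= -0.16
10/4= 5/2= 2.50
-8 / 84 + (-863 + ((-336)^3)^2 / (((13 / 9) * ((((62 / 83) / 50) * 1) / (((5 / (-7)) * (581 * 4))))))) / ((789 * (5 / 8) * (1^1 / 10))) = -1665333163978100060926782 / 741923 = -2244617250008558921.78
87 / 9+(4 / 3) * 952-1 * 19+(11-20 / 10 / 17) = 21605 / 17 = 1270.88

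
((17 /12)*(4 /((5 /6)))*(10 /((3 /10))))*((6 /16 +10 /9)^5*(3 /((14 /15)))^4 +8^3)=1238158457274215 /4248502272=291434.11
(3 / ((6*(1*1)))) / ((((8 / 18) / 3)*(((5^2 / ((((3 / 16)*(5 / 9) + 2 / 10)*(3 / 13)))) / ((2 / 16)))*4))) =1971 / 6656000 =0.00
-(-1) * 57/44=57/44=1.30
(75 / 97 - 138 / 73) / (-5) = 0.22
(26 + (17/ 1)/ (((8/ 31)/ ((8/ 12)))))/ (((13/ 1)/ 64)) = 13424/ 39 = 344.21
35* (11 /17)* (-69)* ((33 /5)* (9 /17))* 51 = -278463.71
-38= -38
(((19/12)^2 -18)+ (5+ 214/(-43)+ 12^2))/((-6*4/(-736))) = 18304757/4644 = 3941.59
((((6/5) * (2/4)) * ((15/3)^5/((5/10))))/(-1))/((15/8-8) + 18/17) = 510000/689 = 740.20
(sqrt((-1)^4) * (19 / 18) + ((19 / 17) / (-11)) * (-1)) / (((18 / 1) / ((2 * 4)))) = 7790 / 15147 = 0.51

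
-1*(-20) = 20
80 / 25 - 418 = -2074 / 5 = -414.80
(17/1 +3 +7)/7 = 3.86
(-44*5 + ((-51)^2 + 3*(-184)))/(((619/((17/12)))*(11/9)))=3.42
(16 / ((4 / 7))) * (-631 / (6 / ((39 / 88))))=-57421 / 44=-1305.02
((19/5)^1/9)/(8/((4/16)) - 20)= 19/540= 0.04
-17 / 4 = -4.25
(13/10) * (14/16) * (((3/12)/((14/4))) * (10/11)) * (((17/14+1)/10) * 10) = 403/2464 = 0.16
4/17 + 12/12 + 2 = 55/17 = 3.24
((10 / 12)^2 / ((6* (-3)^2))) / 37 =25 / 71928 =0.00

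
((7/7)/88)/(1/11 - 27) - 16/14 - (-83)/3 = 26.52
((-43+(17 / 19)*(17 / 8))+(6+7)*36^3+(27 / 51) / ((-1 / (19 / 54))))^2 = 22103961346269550225 / 60093504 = 367826135521.56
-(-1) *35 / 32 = 35 / 32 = 1.09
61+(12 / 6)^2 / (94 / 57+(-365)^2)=463229287 / 7593919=61.00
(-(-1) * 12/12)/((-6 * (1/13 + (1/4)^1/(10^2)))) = -2600/1239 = -2.10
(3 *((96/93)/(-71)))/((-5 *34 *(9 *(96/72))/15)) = 12/37417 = 0.00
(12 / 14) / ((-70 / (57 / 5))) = -171 / 1225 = -0.14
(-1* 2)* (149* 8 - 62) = -2260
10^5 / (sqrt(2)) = 50000 * sqrt(2) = 70710.68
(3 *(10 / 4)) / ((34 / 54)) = 405 / 34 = 11.91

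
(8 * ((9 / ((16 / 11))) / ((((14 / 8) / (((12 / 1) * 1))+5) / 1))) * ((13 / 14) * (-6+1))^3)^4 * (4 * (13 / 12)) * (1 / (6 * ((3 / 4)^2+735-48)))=902361274.46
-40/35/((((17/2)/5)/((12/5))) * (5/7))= -192/85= -2.26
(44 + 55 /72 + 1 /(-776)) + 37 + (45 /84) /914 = 1826738065 /22341816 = 81.76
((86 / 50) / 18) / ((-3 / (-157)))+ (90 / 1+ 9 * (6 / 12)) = 67163 / 675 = 99.50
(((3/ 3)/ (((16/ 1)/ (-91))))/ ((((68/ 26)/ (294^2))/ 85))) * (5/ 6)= -213028725/ 16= -13314295.31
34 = 34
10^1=10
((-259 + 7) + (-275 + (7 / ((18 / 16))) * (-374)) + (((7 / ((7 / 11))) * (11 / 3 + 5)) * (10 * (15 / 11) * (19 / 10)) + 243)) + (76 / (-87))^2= -354098 / 2523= -140.35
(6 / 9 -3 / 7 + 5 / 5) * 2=52 / 21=2.48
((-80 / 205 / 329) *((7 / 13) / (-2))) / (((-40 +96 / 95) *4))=-95 / 46394452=-0.00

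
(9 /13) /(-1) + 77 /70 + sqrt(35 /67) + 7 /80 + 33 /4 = sqrt(2345) /67 + 1819 /208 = 9.47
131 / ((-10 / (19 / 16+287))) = -3775.26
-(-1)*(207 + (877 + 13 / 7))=7601 / 7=1085.86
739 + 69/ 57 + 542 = 24362/ 19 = 1282.21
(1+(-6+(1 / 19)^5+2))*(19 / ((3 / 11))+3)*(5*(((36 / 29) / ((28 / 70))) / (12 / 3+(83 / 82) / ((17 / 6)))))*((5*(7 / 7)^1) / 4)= -211631224503000 / 218077467227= -970.44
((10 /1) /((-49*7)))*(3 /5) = -6 /343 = -0.02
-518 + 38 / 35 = -18092 / 35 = -516.91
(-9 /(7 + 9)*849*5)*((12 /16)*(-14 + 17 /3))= 955125 /64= 14923.83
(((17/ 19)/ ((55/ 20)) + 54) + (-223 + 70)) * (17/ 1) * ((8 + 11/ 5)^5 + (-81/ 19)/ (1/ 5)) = -2297848490959104/ 12409375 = -185170364.42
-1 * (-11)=11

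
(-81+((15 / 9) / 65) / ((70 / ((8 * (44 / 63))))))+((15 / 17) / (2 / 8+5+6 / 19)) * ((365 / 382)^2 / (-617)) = -125270030118057212 / 1546578180213885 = -81.00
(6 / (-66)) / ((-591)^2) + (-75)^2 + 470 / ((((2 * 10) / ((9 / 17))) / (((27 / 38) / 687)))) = 6394243388977069 / 1136751779988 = 5625.01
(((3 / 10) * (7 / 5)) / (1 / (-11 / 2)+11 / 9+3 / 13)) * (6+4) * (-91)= -2459457 / 8180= -300.67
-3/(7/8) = -24/7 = -3.43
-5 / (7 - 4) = -5 / 3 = -1.67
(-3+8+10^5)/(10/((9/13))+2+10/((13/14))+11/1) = 11700585/4471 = 2617.00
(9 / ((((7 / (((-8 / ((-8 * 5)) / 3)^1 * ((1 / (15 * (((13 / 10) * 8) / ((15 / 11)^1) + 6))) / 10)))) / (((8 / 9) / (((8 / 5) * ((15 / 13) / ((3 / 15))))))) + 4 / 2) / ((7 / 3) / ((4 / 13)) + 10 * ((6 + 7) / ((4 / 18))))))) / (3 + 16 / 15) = 4159935 / 7069589144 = 0.00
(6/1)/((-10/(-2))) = 6/5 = 1.20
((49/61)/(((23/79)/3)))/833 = 237/23851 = 0.01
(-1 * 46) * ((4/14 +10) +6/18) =-10258/21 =-488.48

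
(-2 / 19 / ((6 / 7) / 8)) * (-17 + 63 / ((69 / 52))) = -39256 / 1311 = -29.94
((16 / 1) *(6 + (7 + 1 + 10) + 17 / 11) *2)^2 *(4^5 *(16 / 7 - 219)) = -148290975993.05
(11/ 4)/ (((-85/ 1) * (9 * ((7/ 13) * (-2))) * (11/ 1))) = 13/ 42840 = 0.00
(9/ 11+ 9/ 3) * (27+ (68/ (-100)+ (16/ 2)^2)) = 94836/ 275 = 344.86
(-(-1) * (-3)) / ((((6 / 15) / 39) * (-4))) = 585 / 8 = 73.12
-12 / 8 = -3 / 2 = -1.50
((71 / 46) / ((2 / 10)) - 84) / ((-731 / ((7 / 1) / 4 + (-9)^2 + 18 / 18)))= 1175515 / 134504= 8.74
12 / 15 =4 / 5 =0.80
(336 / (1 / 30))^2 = 101606400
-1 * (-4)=4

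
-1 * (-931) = 931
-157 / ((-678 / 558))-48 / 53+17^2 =2499250 / 5989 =417.31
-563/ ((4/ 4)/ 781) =-439703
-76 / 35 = -2.17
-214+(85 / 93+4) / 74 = -1472291 / 6882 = -213.93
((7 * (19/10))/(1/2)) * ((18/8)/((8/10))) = 1197/16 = 74.81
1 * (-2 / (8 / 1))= -1 / 4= -0.25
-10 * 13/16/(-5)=13/8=1.62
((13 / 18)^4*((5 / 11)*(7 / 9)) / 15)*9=199927 / 3464208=0.06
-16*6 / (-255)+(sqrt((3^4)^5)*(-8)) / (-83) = 40155976 / 7055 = 5691.85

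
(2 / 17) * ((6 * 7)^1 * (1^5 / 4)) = 21 / 17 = 1.24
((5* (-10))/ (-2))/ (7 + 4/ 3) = 3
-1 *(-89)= 89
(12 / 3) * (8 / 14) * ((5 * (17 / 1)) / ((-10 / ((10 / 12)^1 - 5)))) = 1700 / 21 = 80.95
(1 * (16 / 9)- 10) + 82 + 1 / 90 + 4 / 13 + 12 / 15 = 74.90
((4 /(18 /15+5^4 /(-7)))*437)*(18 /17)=-1101240 /52411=-21.01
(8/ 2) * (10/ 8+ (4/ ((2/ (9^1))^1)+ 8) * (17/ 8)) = 226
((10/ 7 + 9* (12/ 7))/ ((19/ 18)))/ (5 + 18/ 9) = 2124/ 931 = 2.28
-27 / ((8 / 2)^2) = -27 / 16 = -1.69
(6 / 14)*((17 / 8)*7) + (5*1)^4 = 5051 / 8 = 631.38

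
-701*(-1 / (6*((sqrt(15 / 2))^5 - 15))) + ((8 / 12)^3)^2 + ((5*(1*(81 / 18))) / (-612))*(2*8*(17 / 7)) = -0.50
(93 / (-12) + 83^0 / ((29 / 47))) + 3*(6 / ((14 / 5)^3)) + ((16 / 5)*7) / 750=-98465468 / 18650625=-5.28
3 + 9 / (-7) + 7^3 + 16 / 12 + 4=7351 / 21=350.05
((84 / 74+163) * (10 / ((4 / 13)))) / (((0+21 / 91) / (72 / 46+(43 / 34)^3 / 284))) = 2071521432005545 / 56994887616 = 36345.74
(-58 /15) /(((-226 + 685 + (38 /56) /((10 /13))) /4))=-12992 /386301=-0.03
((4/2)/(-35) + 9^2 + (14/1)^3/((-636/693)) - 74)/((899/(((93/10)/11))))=-16600293/5917450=-2.81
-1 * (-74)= 74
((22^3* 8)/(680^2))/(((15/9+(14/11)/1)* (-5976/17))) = -14641/82120200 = -0.00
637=637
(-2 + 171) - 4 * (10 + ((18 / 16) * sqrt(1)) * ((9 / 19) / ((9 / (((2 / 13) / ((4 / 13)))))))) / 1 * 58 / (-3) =944.62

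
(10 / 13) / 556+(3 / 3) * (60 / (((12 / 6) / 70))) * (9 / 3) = 22768205 / 3614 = 6300.00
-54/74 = -27/37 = -0.73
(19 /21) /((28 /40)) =190 /147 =1.29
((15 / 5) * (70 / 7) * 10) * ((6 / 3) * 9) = 5400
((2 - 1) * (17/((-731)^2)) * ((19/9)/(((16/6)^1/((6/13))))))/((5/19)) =361/8172580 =0.00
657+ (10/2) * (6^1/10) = 660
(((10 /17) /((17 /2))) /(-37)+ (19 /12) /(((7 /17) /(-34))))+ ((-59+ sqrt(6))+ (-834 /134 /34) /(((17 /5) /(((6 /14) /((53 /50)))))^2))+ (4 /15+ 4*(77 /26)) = -38710619994076739 /217928717188910+ sqrt(6) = -175.18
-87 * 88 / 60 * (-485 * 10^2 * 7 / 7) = 6188600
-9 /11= -0.82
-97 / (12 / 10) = -485 / 6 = -80.83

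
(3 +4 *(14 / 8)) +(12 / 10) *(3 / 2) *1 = 59 / 5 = 11.80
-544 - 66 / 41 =-22370 / 41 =-545.61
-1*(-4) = 4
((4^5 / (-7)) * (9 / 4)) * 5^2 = -8228.57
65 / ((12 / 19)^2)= 23465 / 144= 162.95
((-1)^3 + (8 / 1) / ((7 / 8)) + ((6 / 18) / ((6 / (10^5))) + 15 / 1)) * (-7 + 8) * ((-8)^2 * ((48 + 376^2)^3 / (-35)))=-63624261871623812415488 / 2205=-28854540531348667762.13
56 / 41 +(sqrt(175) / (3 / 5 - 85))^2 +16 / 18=2.28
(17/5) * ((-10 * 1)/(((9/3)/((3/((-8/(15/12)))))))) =85/16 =5.31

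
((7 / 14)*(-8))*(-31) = 124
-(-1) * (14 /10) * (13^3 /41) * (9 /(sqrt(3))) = 46137 * sqrt(3) /205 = 389.81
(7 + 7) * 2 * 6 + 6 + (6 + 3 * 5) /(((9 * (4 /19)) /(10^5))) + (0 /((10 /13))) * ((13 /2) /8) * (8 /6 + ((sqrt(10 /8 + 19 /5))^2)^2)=1108507.33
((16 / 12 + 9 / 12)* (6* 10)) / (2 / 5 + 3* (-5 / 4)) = -2500 / 67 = -37.31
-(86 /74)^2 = -1849 /1369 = -1.35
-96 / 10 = -48 / 5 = -9.60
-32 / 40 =-4 / 5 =-0.80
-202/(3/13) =-2626/3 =-875.33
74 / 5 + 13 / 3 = 287 / 15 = 19.13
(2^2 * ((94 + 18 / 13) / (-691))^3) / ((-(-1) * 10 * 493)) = -762649600 / 357364261456891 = -0.00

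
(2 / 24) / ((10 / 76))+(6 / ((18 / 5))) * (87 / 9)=1507 / 90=16.74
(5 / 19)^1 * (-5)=-25 / 19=-1.32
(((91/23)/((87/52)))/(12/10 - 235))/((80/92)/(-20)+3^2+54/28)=-9464/10184829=-0.00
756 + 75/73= 55263/73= 757.03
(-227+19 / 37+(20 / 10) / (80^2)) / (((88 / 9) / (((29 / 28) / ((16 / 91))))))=-90986562459 / 666828800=-136.45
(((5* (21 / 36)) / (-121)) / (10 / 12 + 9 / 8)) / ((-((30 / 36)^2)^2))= 18144 / 710875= 0.03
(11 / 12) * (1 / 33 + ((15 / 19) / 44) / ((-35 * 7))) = 3715 / 134064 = 0.03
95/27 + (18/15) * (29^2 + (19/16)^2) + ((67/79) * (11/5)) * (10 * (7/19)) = 26489349557/25937280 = 1021.28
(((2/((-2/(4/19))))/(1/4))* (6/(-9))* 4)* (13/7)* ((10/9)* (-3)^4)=49920/133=375.34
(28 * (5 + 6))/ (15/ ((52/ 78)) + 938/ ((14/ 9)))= 616/ 1251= 0.49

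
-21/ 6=-7/ 2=-3.50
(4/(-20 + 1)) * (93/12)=-31/19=-1.63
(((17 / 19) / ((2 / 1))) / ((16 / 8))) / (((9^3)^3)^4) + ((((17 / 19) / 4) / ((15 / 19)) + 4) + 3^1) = 31175550236938327523584791300706206413 / 4280395913538443138249628096206801790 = 7.28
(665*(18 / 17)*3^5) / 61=2908710 / 1037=2804.93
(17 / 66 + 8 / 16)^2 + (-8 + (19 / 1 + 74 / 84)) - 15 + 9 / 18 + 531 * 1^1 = 4032223 / 7623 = 528.95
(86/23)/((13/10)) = 860/299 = 2.88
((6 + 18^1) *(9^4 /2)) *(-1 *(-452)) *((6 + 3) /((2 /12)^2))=11530143936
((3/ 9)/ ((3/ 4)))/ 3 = 4/ 27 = 0.15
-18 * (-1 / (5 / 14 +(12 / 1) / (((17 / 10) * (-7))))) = -4284 / 155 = -27.64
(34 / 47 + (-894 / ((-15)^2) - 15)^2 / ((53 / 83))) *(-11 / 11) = -7909384279 / 14011875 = -564.48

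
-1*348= -348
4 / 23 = 0.17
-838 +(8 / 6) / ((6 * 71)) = -535480 / 639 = -838.00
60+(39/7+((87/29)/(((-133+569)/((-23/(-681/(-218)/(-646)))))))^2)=409982098/360703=1136.62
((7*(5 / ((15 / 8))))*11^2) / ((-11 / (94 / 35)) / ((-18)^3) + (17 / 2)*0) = 16080768 / 5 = 3216153.60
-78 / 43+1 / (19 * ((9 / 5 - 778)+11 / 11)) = -5744447 / 3166692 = -1.81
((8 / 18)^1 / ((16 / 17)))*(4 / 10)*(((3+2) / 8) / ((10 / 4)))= 17 / 360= 0.05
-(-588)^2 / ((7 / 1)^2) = -7056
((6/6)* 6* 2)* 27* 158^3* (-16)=-20447313408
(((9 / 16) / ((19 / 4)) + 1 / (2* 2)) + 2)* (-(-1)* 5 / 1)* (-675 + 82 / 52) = -3939525 / 494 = -7974.75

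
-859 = -859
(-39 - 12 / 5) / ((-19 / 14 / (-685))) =-20896.11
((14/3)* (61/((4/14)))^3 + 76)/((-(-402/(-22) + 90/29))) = -173849351467/81828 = -2124570.46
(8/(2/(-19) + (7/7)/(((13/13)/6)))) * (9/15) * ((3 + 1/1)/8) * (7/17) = 57/340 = 0.17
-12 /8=-1.50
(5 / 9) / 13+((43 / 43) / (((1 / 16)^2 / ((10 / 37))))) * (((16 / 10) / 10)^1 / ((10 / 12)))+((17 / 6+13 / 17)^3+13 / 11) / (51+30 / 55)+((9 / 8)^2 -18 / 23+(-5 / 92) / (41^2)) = 32980143676673577611 / 2237969665882641600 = 14.74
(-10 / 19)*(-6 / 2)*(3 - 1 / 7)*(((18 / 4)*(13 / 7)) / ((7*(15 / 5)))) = 11700 / 6517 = 1.80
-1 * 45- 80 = -125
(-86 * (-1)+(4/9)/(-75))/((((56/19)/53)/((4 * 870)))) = 5381324.88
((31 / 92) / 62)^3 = 1 / 6229504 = 0.00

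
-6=-6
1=1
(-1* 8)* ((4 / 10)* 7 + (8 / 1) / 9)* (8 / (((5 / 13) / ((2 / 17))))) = -276224 / 3825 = -72.22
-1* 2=-2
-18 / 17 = -1.06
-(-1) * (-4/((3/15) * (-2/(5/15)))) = 10/3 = 3.33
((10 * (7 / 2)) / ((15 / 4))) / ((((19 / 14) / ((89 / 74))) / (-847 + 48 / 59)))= -870891700 / 124431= -6998.99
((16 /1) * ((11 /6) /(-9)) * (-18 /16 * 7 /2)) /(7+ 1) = 77 /48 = 1.60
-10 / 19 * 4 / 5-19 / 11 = -449 / 209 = -2.15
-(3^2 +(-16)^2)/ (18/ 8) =-1060/ 9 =-117.78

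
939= 939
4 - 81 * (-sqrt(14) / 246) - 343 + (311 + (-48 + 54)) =-22 + 27 * sqrt(14) / 82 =-20.77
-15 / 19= -0.79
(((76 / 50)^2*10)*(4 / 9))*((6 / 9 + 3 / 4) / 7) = 49096 / 23625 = 2.08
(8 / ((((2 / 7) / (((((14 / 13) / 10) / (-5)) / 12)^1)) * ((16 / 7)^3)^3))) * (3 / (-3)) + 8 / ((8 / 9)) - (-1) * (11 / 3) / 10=209194199539421 / 22333829939200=9.37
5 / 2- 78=-151 / 2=-75.50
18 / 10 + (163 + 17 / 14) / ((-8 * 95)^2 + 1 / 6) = 218367348 / 121296035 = 1.80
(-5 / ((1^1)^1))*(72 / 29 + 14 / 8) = -2455 / 116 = -21.16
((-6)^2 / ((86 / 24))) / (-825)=-144 / 11825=-0.01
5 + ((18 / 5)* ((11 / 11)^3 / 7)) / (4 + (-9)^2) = 5.01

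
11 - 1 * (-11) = 22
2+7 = 9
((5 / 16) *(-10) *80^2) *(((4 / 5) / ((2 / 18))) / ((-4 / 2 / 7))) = 504000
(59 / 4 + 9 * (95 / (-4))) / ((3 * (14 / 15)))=-995 / 14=-71.07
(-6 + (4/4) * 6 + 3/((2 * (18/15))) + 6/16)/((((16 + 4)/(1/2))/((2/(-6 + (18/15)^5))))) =-8125/351168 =-0.02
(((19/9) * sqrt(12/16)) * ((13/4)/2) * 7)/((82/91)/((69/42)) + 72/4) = 516971 * sqrt(3)/798624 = 1.12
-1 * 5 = -5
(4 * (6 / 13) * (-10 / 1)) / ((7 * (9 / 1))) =-80 / 273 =-0.29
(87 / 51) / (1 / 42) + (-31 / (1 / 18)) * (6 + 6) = -112614 / 17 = -6624.35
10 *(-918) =-9180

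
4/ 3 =1.33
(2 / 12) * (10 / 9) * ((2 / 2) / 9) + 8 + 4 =2921 / 243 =12.02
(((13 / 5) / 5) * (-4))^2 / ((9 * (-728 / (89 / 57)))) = -2314 / 2244375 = -0.00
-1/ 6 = -0.17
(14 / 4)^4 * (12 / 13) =7203 / 52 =138.52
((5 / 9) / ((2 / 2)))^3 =125 / 729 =0.17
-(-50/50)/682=1/682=0.00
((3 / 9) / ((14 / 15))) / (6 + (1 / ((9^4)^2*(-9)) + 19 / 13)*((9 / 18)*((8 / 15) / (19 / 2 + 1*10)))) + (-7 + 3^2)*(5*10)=24846370422305825 / 248316387582116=100.06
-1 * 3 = -3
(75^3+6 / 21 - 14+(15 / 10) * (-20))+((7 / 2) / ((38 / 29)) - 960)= 223904945 / 532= 420873.96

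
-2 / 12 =-1 / 6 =-0.17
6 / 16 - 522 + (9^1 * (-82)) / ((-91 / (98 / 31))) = -1599063 / 3224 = -495.99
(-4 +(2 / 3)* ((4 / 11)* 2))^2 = 13456 / 1089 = 12.36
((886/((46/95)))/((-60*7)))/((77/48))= -33668/12397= -2.72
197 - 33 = 164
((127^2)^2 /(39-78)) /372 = -260144641 /14508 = -17931.12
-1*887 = -887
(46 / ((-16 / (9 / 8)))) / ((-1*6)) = 69 / 128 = 0.54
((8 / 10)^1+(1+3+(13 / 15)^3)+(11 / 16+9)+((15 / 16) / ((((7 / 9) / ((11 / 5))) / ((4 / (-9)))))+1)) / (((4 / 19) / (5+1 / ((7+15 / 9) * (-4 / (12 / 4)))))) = 349.15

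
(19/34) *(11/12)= 209/408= 0.51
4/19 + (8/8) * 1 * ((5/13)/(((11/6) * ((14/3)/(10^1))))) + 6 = 126668/19019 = 6.66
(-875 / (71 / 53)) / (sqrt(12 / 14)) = -46375 * sqrt(42) / 426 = -705.50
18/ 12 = 3/ 2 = 1.50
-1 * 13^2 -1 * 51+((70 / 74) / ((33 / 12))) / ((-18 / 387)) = -92550 / 407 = -227.40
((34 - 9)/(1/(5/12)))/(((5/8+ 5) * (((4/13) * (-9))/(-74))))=12025/243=49.49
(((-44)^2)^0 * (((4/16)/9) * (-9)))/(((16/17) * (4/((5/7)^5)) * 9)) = -53125/38723328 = -0.00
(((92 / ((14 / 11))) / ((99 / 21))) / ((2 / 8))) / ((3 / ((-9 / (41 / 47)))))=-8648 / 41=-210.93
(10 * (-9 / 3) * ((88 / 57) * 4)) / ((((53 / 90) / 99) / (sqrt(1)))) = -31145.18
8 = 8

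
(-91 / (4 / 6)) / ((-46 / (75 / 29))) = 20475 / 2668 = 7.67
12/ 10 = 6/ 5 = 1.20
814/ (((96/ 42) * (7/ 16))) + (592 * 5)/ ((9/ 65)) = 199726/ 9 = 22191.78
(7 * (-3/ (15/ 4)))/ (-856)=7/ 1070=0.01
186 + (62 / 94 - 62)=5859 / 47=124.66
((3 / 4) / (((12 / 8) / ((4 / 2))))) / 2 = 1 / 2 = 0.50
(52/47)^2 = 1.22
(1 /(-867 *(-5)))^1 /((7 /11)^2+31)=121 /16473000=0.00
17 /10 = 1.70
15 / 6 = 5 / 2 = 2.50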